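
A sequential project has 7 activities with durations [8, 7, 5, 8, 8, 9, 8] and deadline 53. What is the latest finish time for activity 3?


LF(activity 3) = deadline - sum of successor durations
Successors: activities 4 through 7 with durations [8, 8, 9, 8]
Sum of successor durations = 33
LF = 53 - 33 = 20

20


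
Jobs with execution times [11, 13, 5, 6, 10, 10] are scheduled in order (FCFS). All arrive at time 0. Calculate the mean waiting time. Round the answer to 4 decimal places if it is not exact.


FCFS order (as given): [11, 13, 5, 6, 10, 10]
Waiting times:
  Job 1: wait = 0
  Job 2: wait = 11
  Job 3: wait = 24
  Job 4: wait = 29
  Job 5: wait = 35
  Job 6: wait = 45
Sum of waiting times = 144
Average waiting time = 144/6 = 24.0

24.0


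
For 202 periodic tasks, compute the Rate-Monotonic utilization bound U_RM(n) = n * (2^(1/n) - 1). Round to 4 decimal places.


Compute 2^(1/202) = 1.0034373158
Subtract 1: 1.0034373158 - 1 = 0.0034373158
Multiply by n: 202 * 0.0034373158 = 0.6943377916
Round to 4 dp: 0.6943

0.6943


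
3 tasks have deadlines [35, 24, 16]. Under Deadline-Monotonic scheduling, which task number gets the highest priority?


Sort tasks by relative deadline (ascending):
  Task 3: deadline = 16
  Task 2: deadline = 24
  Task 1: deadline = 35
Priority order (highest first): [3, 2, 1]
Highest priority task = 3

3


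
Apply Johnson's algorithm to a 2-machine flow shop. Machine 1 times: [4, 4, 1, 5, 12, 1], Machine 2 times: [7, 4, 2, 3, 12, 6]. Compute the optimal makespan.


Apply Johnson's rule:
  Group 1 (a <= b): [(3, 1, 2), (6, 1, 6), (1, 4, 7), (2, 4, 4), (5, 12, 12)]
  Group 2 (a > b): [(4, 5, 3)]
Optimal job order: [3, 6, 1, 2, 5, 4]
Schedule:
  Job 3: M1 done at 1, M2 done at 3
  Job 6: M1 done at 2, M2 done at 9
  Job 1: M1 done at 6, M2 done at 16
  Job 2: M1 done at 10, M2 done at 20
  Job 5: M1 done at 22, M2 done at 34
  Job 4: M1 done at 27, M2 done at 37
Makespan = 37

37


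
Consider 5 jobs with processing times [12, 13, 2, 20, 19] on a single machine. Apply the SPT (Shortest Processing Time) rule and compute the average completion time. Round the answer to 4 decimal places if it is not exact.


Sort jobs by processing time (SPT order): [2, 12, 13, 19, 20]
Compute completion times sequentially:
  Job 1: processing = 2, completes at 2
  Job 2: processing = 12, completes at 14
  Job 3: processing = 13, completes at 27
  Job 4: processing = 19, completes at 46
  Job 5: processing = 20, completes at 66
Sum of completion times = 155
Average completion time = 155/5 = 31.0

31.0


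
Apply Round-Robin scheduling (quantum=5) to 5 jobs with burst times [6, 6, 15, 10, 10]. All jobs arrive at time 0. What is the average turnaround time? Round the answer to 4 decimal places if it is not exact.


Time quantum = 5
Execution trace:
  J1 runs 5 units, time = 5
  J2 runs 5 units, time = 10
  J3 runs 5 units, time = 15
  J4 runs 5 units, time = 20
  J5 runs 5 units, time = 25
  J1 runs 1 units, time = 26
  J2 runs 1 units, time = 27
  J3 runs 5 units, time = 32
  J4 runs 5 units, time = 37
  J5 runs 5 units, time = 42
  J3 runs 5 units, time = 47
Finish times: [26, 27, 47, 37, 42]
Average turnaround = 179/5 = 35.8

35.8


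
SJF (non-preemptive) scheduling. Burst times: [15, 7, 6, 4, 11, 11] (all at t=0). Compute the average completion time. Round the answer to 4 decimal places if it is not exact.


SJF order (ascending): [4, 6, 7, 11, 11, 15]
Completion times:
  Job 1: burst=4, C=4
  Job 2: burst=6, C=10
  Job 3: burst=7, C=17
  Job 4: burst=11, C=28
  Job 5: burst=11, C=39
  Job 6: burst=15, C=54
Average completion = 152/6 = 25.3333

25.3333


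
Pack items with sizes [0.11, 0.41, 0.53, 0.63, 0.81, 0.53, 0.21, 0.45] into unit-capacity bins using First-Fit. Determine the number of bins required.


Place items sequentially using First-Fit:
  Item 0.11 -> new Bin 1
  Item 0.41 -> Bin 1 (now 0.52)
  Item 0.53 -> new Bin 2
  Item 0.63 -> new Bin 3
  Item 0.81 -> new Bin 4
  Item 0.53 -> new Bin 5
  Item 0.21 -> Bin 1 (now 0.73)
  Item 0.45 -> Bin 2 (now 0.98)
Total bins used = 5

5


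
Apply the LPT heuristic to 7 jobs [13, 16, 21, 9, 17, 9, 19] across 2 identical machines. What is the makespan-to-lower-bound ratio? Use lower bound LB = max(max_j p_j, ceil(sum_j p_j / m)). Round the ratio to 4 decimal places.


LPT order: [21, 19, 17, 16, 13, 9, 9]
Machine loads after assignment: [55, 49]
LPT makespan = 55
Lower bound = max(max_job, ceil(total/2)) = max(21, 52) = 52
Ratio = 55 / 52 = 1.0577

1.0577


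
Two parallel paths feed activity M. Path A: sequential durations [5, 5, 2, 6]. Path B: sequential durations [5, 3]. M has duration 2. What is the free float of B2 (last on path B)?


ES(B2) = sum of predecessors on chain B = 5
EF(B2) = ES + duration = 5 + 3 = 8
Successor of B2 is M. ES(M) = max(sum(A), sum(B)) = max(18, 8) = 18
Free float = ES(successor) - EF(current) = 18 - 8 = 10

10


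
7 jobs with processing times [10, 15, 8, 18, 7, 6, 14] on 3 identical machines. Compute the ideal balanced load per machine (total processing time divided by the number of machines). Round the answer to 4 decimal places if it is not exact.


Total processing time = 10 + 15 + 8 + 18 + 7 + 6 + 14 = 78
Number of machines = 3
Ideal balanced load = 78 / 3 = 26.0

26.0


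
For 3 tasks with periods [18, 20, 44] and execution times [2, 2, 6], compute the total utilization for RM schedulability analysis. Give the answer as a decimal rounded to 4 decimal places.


Compute individual utilizations (exact fractions):
  Task 1: C/T = 2/18 = 1/9 (approx. 0.1111)
  Task 2: C/T = 2/20 = 1/10 (approx. 0.1)
  Task 3: C/T = 6/44 = 3/22 (approx. 0.1364)
Total utilization U = 1/9 + 1/10 + 3/22 = 172/495
Rounded to 4 decimal places: U = 0.3475
RM (Liu & Layland) bound for 3 tasks = 0.779763; compare with U = 172/495 (approx. 0.347475)
U <= bound, so schedulable by RM sufficient condition.

0.3475


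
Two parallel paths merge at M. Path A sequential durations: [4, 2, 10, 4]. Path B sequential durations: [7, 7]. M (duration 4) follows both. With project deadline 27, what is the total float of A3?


Forward pass: ES(A3) = sum of predecessors on chain A = 6
EF = ES + duration = 6 + 10 = 16
Backward pass: LF(M) = deadline = 27; LS(M) = 27 - 4 = 23
LF(A3) = LS(M) - sum(successors on chain A) = 23 - 4 = 19
LS = LF - duration = 19 - 10 = 9
Total float = LS - ES = 9 - 6 = 3

3


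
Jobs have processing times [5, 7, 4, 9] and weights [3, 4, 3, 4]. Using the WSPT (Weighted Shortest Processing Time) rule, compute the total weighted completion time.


Compute p/w ratios and sort ascending (WSPT): [(4, 3), (5, 3), (7, 4), (9, 4)]
Compute weighted completion times:
  Job (p=4,w=3): C=4, w*C=3*4=12
  Job (p=5,w=3): C=9, w*C=3*9=27
  Job (p=7,w=4): C=16, w*C=4*16=64
  Job (p=9,w=4): C=25, w*C=4*25=100
Total weighted completion time = 203

203


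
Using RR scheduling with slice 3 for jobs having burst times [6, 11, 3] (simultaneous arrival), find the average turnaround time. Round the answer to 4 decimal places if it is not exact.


Time quantum = 3
Execution trace:
  J1 runs 3 units, time = 3
  J2 runs 3 units, time = 6
  J3 runs 3 units, time = 9
  J1 runs 3 units, time = 12
  J2 runs 3 units, time = 15
  J2 runs 3 units, time = 18
  J2 runs 2 units, time = 20
Finish times: [12, 20, 9]
Average turnaround = 41/3 = 13.6667

13.6667


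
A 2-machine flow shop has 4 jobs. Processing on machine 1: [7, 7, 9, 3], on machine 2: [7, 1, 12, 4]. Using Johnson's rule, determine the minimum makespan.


Apply Johnson's rule:
  Group 1 (a <= b): [(4, 3, 4), (1, 7, 7), (3, 9, 12)]
  Group 2 (a > b): [(2, 7, 1)]
Optimal job order: [4, 1, 3, 2]
Schedule:
  Job 4: M1 done at 3, M2 done at 7
  Job 1: M1 done at 10, M2 done at 17
  Job 3: M1 done at 19, M2 done at 31
  Job 2: M1 done at 26, M2 done at 32
Makespan = 32

32


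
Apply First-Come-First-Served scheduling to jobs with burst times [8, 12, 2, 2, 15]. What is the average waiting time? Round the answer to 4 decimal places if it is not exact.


FCFS order (as given): [8, 12, 2, 2, 15]
Waiting times:
  Job 1: wait = 0
  Job 2: wait = 8
  Job 3: wait = 20
  Job 4: wait = 22
  Job 5: wait = 24
Sum of waiting times = 74
Average waiting time = 74/5 = 14.8

14.8


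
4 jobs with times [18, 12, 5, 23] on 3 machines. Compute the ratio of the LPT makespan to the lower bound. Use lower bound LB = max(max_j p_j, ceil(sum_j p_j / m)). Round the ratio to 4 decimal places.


LPT order: [23, 18, 12, 5]
Machine loads after assignment: [23, 18, 17]
LPT makespan = 23
Lower bound = max(max_job, ceil(total/3)) = max(23, 20) = 23
Ratio = 23 / 23 = 1.0

1.0


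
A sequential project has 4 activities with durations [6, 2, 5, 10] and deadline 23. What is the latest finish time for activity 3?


LF(activity 3) = deadline - sum of successor durations
Successors: activities 4 through 4 with durations [10]
Sum of successor durations = 10
LF = 23 - 10 = 13

13


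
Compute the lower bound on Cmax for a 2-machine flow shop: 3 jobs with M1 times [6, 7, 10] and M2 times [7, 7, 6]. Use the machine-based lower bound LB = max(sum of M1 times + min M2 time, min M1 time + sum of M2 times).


LB1 = sum(M1 times) + min(M2 times) = 23 + 6 = 29
LB2 = min(M1 times) + sum(M2 times) = 6 + 20 = 26
Lower bound = max(LB1, LB2) = max(29, 26) = 29

29


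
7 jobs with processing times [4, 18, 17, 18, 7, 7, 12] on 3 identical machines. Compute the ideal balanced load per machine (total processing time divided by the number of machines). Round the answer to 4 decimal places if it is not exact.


Total processing time = 4 + 18 + 17 + 18 + 7 + 7 + 12 = 83
Number of machines = 3
Ideal balanced load = 83 / 3 = 27.6667

27.6667


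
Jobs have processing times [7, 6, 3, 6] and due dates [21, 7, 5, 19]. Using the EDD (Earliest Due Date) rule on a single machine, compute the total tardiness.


Sort by due date (EDD order): [(3, 5), (6, 7), (6, 19), (7, 21)]
Compute completion times and tardiness:
  Job 1: p=3, d=5, C=3, tardiness=max(0,3-5)=0
  Job 2: p=6, d=7, C=9, tardiness=max(0,9-7)=2
  Job 3: p=6, d=19, C=15, tardiness=max(0,15-19)=0
  Job 4: p=7, d=21, C=22, tardiness=max(0,22-21)=1
Total tardiness = 3

3


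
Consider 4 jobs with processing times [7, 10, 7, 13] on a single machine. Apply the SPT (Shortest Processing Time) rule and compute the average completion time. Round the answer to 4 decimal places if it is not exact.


Sort jobs by processing time (SPT order): [7, 7, 10, 13]
Compute completion times sequentially:
  Job 1: processing = 7, completes at 7
  Job 2: processing = 7, completes at 14
  Job 3: processing = 10, completes at 24
  Job 4: processing = 13, completes at 37
Sum of completion times = 82
Average completion time = 82/4 = 20.5

20.5


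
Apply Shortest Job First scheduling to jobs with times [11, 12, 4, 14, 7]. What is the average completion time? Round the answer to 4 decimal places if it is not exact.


SJF order (ascending): [4, 7, 11, 12, 14]
Completion times:
  Job 1: burst=4, C=4
  Job 2: burst=7, C=11
  Job 3: burst=11, C=22
  Job 4: burst=12, C=34
  Job 5: burst=14, C=48
Average completion = 119/5 = 23.8

23.8


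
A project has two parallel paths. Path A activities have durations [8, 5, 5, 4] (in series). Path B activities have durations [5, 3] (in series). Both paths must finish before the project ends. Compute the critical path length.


Path A total = 8 + 5 + 5 + 4 = 22
Path B total = 5 + 3 = 8
Critical path = longest path = max(22, 8) = 22

22


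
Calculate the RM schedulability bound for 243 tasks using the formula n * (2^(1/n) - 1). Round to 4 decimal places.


Compute 2^(1/243) = 1.0028565297
Subtract 1: 1.0028565297 - 1 = 0.0028565297
Multiply by n: 243 * 0.0028565297 = 0.6941367171
Round to 4 dp: 0.6941

0.6941


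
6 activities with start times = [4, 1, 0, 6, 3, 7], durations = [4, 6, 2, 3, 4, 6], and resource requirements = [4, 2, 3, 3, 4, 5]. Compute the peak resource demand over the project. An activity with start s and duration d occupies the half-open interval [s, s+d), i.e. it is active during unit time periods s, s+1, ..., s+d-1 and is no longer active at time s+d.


Each activity i is active on [start_i, start_i + duration_i).
Compute total resource usage per time slot:
  t=0: active resources = [3], total = 3
  t=1: active resources = [2, 3], total = 5
  t=2: active resources = [2], total = 2
  t=3: active resources = [2, 4], total = 6
  t=4: active resources = [4, 2, 4], total = 10
  t=5: active resources = [4, 2, 4], total = 10
  t=6: active resources = [4, 2, 3, 4], total = 13
  t=7: active resources = [4, 3, 5], total = 12
  t=8: active resources = [3, 5], total = 8
  t=9: active resources = [5], total = 5
  t=10: active resources = [5], total = 5
  t=11: active resources = [5], total = 5
  t=12: active resources = [5], total = 5
Peak resource demand = 13

13


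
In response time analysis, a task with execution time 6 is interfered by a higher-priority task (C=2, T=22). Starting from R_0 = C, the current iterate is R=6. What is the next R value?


R_next = C + ceil(R_prev / T_hp) * C_hp
ceil(6 / 22) = ceil(0.2727) = 1
Interference = 1 * 2 = 2
R_next = 6 + 2 = 8

8


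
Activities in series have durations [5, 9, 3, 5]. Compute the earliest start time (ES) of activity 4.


Activity 4 starts after activities 1 through 3 complete.
Predecessor durations: [5, 9, 3]
ES = 5 + 9 + 3 = 17

17


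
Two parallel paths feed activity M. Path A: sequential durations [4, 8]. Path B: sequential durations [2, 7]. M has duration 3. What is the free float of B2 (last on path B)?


ES(B2) = sum of predecessors on chain B = 2
EF(B2) = ES + duration = 2 + 7 = 9
Successor of B2 is M. ES(M) = max(sum(A), sum(B)) = max(12, 9) = 12
Free float = ES(successor) - EF(current) = 12 - 9 = 3

3


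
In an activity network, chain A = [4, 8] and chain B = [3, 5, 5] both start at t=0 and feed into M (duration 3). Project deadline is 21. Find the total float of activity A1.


Forward pass: ES(A1) = sum of predecessors on chain A = 0
EF = ES + duration = 0 + 4 = 4
Backward pass: LF(M) = deadline = 21; LS(M) = 21 - 3 = 18
LF(A1) = LS(M) - sum(successors on chain A) = 18 - 8 = 10
LS = LF - duration = 10 - 4 = 6
Total float = LS - ES = 6 - 0 = 6

6


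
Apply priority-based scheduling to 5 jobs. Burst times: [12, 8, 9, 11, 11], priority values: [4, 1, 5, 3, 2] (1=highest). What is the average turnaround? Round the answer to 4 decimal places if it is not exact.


Sort by priority (ascending = highest first):
Order: [(1, 8), (2, 11), (3, 11), (4, 12), (5, 9)]
Completion times:
  Priority 1, burst=8, C=8
  Priority 2, burst=11, C=19
  Priority 3, burst=11, C=30
  Priority 4, burst=12, C=42
  Priority 5, burst=9, C=51
Average turnaround = 150/5 = 30.0

30.0


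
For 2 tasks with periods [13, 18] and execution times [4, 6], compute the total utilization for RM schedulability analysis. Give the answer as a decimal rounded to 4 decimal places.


Compute individual utilizations (exact fractions):
  Task 1: C/T = 4/13 (approx. 0.3077)
  Task 2: C/T = 6/18 = 1/3 (approx. 0.3333)
Total utilization U = 4/13 + 1/3 = 25/39
Rounded to 4 decimal places: U = 0.6410
RM (Liu & Layland) bound for 2 tasks = 0.828427; compare with U = 25/39 (approx. 0.641026)
U <= bound, so schedulable by RM sufficient condition.

0.6410


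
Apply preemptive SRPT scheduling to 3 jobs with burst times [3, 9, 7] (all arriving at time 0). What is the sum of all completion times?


Since all jobs arrive at t=0, SRPT equals SPT ordering.
SPT order: [3, 7, 9]
Completion times:
  Job 1: p=3, C=3
  Job 2: p=7, C=10
  Job 3: p=9, C=19
Total completion time = 3 + 10 + 19 = 32

32


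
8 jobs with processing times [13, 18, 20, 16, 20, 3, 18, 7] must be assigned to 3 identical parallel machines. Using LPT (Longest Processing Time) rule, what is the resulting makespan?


Sort jobs in decreasing order (LPT): [20, 20, 18, 18, 16, 13, 7, 3]
Assign each job to the least loaded machine:
  Machine 1: jobs [20, 16, 3], load = 39
  Machine 2: jobs [20, 13, 7], load = 40
  Machine 3: jobs [18, 18], load = 36
Makespan = max load = 40

40


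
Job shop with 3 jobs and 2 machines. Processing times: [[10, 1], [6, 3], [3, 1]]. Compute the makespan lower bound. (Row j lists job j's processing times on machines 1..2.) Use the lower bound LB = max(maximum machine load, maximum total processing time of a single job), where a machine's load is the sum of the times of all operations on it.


Machine loads:
  Machine 1: 10 + 6 + 3 = 19
  Machine 2: 1 + 3 + 1 = 5
Max machine load = 19
Job totals:
  Job 1: 11
  Job 2: 9
  Job 3: 4
Max job total = 11
Lower bound = max(19, 11) = 19

19


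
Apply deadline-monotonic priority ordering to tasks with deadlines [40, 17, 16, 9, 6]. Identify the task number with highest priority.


Sort tasks by relative deadline (ascending):
  Task 5: deadline = 6
  Task 4: deadline = 9
  Task 3: deadline = 16
  Task 2: deadline = 17
  Task 1: deadline = 40
Priority order (highest first): [5, 4, 3, 2, 1]
Highest priority task = 5

5


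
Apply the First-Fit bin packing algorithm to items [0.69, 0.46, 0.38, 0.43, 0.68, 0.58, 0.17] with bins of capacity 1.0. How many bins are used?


Place items sequentially using First-Fit:
  Item 0.69 -> new Bin 1
  Item 0.46 -> new Bin 2
  Item 0.38 -> Bin 2 (now 0.84)
  Item 0.43 -> new Bin 3
  Item 0.68 -> new Bin 4
  Item 0.58 -> new Bin 5
  Item 0.17 -> Bin 1 (now 0.86)
Total bins used = 5

5


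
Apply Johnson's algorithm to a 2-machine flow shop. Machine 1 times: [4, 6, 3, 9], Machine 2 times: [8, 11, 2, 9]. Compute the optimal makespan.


Apply Johnson's rule:
  Group 1 (a <= b): [(1, 4, 8), (2, 6, 11), (4, 9, 9)]
  Group 2 (a > b): [(3, 3, 2)]
Optimal job order: [1, 2, 4, 3]
Schedule:
  Job 1: M1 done at 4, M2 done at 12
  Job 2: M1 done at 10, M2 done at 23
  Job 4: M1 done at 19, M2 done at 32
  Job 3: M1 done at 22, M2 done at 34
Makespan = 34

34


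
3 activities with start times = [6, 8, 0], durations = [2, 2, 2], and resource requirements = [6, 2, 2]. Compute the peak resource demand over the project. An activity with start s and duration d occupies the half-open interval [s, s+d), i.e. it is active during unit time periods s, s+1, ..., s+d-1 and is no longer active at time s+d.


Each activity i is active on [start_i, start_i + duration_i).
Compute total resource usage per time slot:
  t=0: active resources = [2], total = 2
  t=1: active resources = [2], total = 2
  t=2: active resources = [], total = 0
  t=3: active resources = [], total = 0
  t=4: active resources = [], total = 0
  t=5: active resources = [], total = 0
  t=6: active resources = [6], total = 6
  t=7: active resources = [6], total = 6
  t=8: active resources = [2], total = 2
  t=9: active resources = [2], total = 2
Peak resource demand = 6

6


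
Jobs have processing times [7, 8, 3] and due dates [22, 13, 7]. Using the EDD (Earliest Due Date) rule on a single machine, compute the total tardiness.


Sort by due date (EDD order): [(3, 7), (8, 13), (7, 22)]
Compute completion times and tardiness:
  Job 1: p=3, d=7, C=3, tardiness=max(0,3-7)=0
  Job 2: p=8, d=13, C=11, tardiness=max(0,11-13)=0
  Job 3: p=7, d=22, C=18, tardiness=max(0,18-22)=0
Total tardiness = 0

0


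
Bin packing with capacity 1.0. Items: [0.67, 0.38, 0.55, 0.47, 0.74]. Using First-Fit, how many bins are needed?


Place items sequentially using First-Fit:
  Item 0.67 -> new Bin 1
  Item 0.38 -> new Bin 2
  Item 0.55 -> Bin 2 (now 0.93)
  Item 0.47 -> new Bin 3
  Item 0.74 -> new Bin 4
Total bins used = 4

4


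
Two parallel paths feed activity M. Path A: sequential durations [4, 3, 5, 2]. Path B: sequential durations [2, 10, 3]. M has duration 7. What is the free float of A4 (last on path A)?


ES(A4) = sum of predecessors on chain A = 12
EF(A4) = ES + duration = 12 + 2 = 14
Successor of A4 is M. ES(M) = max(sum(A), sum(B)) = max(14, 15) = 15
Free float = ES(successor) - EF(current) = 15 - 14 = 1

1


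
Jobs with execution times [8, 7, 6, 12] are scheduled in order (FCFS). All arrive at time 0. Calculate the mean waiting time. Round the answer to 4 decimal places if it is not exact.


FCFS order (as given): [8, 7, 6, 12]
Waiting times:
  Job 1: wait = 0
  Job 2: wait = 8
  Job 3: wait = 15
  Job 4: wait = 21
Sum of waiting times = 44
Average waiting time = 44/4 = 11.0

11.0


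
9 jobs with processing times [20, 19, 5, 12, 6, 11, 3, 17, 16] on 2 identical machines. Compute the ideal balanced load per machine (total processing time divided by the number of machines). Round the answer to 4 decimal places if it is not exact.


Total processing time = 20 + 19 + 5 + 12 + 6 + 11 + 3 + 17 + 16 = 109
Number of machines = 2
Ideal balanced load = 109 / 2 = 54.5

54.5


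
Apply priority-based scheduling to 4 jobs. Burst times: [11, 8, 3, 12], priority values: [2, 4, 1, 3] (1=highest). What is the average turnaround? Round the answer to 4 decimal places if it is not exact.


Sort by priority (ascending = highest first):
Order: [(1, 3), (2, 11), (3, 12), (4, 8)]
Completion times:
  Priority 1, burst=3, C=3
  Priority 2, burst=11, C=14
  Priority 3, burst=12, C=26
  Priority 4, burst=8, C=34
Average turnaround = 77/4 = 19.25

19.25


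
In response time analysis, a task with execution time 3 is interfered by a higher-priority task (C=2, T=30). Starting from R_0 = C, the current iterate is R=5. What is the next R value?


R_next = C + ceil(R_prev / T_hp) * C_hp
ceil(5 / 30) = ceil(0.1667) = 1
Interference = 1 * 2 = 2
R_next = 3 + 2 = 5
R_next = R_prev, so the iteration has converged (response time = 5).

5


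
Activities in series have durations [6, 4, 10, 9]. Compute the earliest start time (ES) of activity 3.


Activity 3 starts after activities 1 through 2 complete.
Predecessor durations: [6, 4]
ES = 6 + 4 = 10

10


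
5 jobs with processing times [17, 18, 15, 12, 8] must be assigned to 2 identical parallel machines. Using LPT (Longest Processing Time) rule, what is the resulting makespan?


Sort jobs in decreasing order (LPT): [18, 17, 15, 12, 8]
Assign each job to the least loaded machine:
  Machine 1: jobs [18, 12, 8], load = 38
  Machine 2: jobs [17, 15], load = 32
Makespan = max load = 38

38


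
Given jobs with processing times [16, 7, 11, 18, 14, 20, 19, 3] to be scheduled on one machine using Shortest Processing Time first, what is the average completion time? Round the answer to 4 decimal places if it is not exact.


Sort jobs by processing time (SPT order): [3, 7, 11, 14, 16, 18, 19, 20]
Compute completion times sequentially:
  Job 1: processing = 3, completes at 3
  Job 2: processing = 7, completes at 10
  Job 3: processing = 11, completes at 21
  Job 4: processing = 14, completes at 35
  Job 5: processing = 16, completes at 51
  Job 6: processing = 18, completes at 69
  Job 7: processing = 19, completes at 88
  Job 8: processing = 20, completes at 108
Sum of completion times = 385
Average completion time = 385/8 = 48.125

48.125


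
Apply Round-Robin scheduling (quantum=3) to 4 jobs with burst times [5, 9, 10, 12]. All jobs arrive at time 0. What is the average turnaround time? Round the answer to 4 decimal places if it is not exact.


Time quantum = 3
Execution trace:
  J1 runs 3 units, time = 3
  J2 runs 3 units, time = 6
  J3 runs 3 units, time = 9
  J4 runs 3 units, time = 12
  J1 runs 2 units, time = 14
  J2 runs 3 units, time = 17
  J3 runs 3 units, time = 20
  J4 runs 3 units, time = 23
  J2 runs 3 units, time = 26
  J3 runs 3 units, time = 29
  J4 runs 3 units, time = 32
  J3 runs 1 units, time = 33
  J4 runs 3 units, time = 36
Finish times: [14, 26, 33, 36]
Average turnaround = 109/4 = 27.25

27.25


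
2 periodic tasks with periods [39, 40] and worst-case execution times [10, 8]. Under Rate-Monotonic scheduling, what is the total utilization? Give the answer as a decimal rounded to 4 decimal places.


Compute individual utilizations (exact fractions):
  Task 1: C/T = 10/39 (approx. 0.2564)
  Task 2: C/T = 8/40 = 1/5 (approx. 0.2)
Total utilization U = 10/39 + 1/5 = 89/195
Rounded to 4 decimal places: U = 0.4564
RM (Liu & Layland) bound for 2 tasks = 0.828427; compare with U = 89/195 (approx. 0.456410)
U <= bound, so schedulable by RM sufficient condition.

0.4564


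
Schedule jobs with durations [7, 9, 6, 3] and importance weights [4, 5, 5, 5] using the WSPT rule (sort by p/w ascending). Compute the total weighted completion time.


Compute p/w ratios and sort ascending (WSPT): [(3, 5), (6, 5), (7, 4), (9, 5)]
Compute weighted completion times:
  Job (p=3,w=5): C=3, w*C=5*3=15
  Job (p=6,w=5): C=9, w*C=5*9=45
  Job (p=7,w=4): C=16, w*C=4*16=64
  Job (p=9,w=5): C=25, w*C=5*25=125
Total weighted completion time = 249

249


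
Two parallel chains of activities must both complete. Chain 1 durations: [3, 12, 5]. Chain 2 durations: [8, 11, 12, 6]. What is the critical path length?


Path A total = 3 + 12 + 5 = 20
Path B total = 8 + 11 + 12 + 6 = 37
Critical path = longest path = max(20, 37) = 37

37


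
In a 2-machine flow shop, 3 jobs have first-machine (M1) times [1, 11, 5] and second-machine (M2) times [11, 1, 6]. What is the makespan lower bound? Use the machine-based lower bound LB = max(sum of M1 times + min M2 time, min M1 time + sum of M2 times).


LB1 = sum(M1 times) + min(M2 times) = 17 + 1 = 18
LB2 = min(M1 times) + sum(M2 times) = 1 + 18 = 19
Lower bound = max(LB1, LB2) = max(18, 19) = 19

19


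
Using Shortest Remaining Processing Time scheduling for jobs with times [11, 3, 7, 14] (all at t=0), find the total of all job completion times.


Since all jobs arrive at t=0, SRPT equals SPT ordering.
SPT order: [3, 7, 11, 14]
Completion times:
  Job 1: p=3, C=3
  Job 2: p=7, C=10
  Job 3: p=11, C=21
  Job 4: p=14, C=35
Total completion time = 3 + 10 + 21 + 35 = 69

69


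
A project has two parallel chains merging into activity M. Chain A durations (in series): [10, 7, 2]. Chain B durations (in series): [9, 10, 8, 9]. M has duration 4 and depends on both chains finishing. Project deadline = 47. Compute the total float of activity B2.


Forward pass: ES(B2) = sum of predecessors on chain B = 9
EF = ES + duration = 9 + 10 = 19
Backward pass: LF(M) = deadline = 47; LS(M) = 47 - 4 = 43
LF(B2) = LS(M) - sum(successors on chain B) = 43 - 17 = 26
LS = LF - duration = 26 - 10 = 16
Total float = LS - ES = 16 - 9 = 7

7


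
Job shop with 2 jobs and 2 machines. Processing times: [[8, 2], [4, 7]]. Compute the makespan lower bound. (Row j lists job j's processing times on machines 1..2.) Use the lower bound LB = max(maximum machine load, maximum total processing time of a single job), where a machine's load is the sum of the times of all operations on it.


Machine loads:
  Machine 1: 8 + 4 = 12
  Machine 2: 2 + 7 = 9
Max machine load = 12
Job totals:
  Job 1: 10
  Job 2: 11
Max job total = 11
Lower bound = max(12, 11) = 12

12


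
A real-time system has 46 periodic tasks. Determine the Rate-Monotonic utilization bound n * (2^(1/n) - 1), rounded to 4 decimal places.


Compute 2^(1/46) = 1.0151825180
Subtract 1: 1.0151825180 - 1 = 0.0151825180
Multiply by n: 46 * 0.0151825180 = 0.6983958280
Round to 4 dp: 0.6984

0.6984


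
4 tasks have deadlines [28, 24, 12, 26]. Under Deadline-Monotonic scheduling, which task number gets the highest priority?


Sort tasks by relative deadline (ascending):
  Task 3: deadline = 12
  Task 2: deadline = 24
  Task 4: deadline = 26
  Task 1: deadline = 28
Priority order (highest first): [3, 2, 4, 1]
Highest priority task = 3

3


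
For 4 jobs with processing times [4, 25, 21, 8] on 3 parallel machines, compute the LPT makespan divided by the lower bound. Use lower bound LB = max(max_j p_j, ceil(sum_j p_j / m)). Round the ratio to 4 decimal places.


LPT order: [25, 21, 8, 4]
Machine loads after assignment: [25, 21, 12]
LPT makespan = 25
Lower bound = max(max_job, ceil(total/3)) = max(25, 20) = 25
Ratio = 25 / 25 = 1.0

1.0


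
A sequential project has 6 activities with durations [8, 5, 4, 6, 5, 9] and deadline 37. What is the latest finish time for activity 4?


LF(activity 4) = deadline - sum of successor durations
Successors: activities 5 through 6 with durations [5, 9]
Sum of successor durations = 14
LF = 37 - 14 = 23

23


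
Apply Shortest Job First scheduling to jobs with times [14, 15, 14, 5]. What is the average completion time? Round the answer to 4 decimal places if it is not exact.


SJF order (ascending): [5, 14, 14, 15]
Completion times:
  Job 1: burst=5, C=5
  Job 2: burst=14, C=19
  Job 3: burst=14, C=33
  Job 4: burst=15, C=48
Average completion = 105/4 = 26.25

26.25


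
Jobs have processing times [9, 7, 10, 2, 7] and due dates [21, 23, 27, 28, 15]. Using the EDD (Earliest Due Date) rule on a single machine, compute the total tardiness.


Sort by due date (EDD order): [(7, 15), (9, 21), (7, 23), (10, 27), (2, 28)]
Compute completion times and tardiness:
  Job 1: p=7, d=15, C=7, tardiness=max(0,7-15)=0
  Job 2: p=9, d=21, C=16, tardiness=max(0,16-21)=0
  Job 3: p=7, d=23, C=23, tardiness=max(0,23-23)=0
  Job 4: p=10, d=27, C=33, tardiness=max(0,33-27)=6
  Job 5: p=2, d=28, C=35, tardiness=max(0,35-28)=7
Total tardiness = 13

13


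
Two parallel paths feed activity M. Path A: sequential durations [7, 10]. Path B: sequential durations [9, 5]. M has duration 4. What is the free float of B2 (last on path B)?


ES(B2) = sum of predecessors on chain B = 9
EF(B2) = ES + duration = 9 + 5 = 14
Successor of B2 is M. ES(M) = max(sum(A), sum(B)) = max(17, 14) = 17
Free float = ES(successor) - EF(current) = 17 - 14 = 3

3


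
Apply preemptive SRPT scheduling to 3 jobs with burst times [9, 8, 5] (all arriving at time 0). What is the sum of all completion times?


Since all jobs arrive at t=0, SRPT equals SPT ordering.
SPT order: [5, 8, 9]
Completion times:
  Job 1: p=5, C=5
  Job 2: p=8, C=13
  Job 3: p=9, C=22
Total completion time = 5 + 13 + 22 = 40

40


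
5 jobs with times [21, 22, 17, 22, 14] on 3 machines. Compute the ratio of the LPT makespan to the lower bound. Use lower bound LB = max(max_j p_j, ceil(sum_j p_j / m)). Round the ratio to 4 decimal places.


LPT order: [22, 22, 21, 17, 14]
Machine loads after assignment: [36, 22, 38]
LPT makespan = 38
Lower bound = max(max_job, ceil(total/3)) = max(22, 32) = 32
Ratio = 38 / 32 = 1.1875

1.1875


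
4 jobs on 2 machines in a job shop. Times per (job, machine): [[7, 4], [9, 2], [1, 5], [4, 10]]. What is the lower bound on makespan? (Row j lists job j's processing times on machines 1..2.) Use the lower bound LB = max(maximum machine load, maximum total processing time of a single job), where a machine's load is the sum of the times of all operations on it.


Machine loads:
  Machine 1: 7 + 9 + 1 + 4 = 21
  Machine 2: 4 + 2 + 5 + 10 = 21
Max machine load = 21
Job totals:
  Job 1: 11
  Job 2: 11
  Job 3: 6
  Job 4: 14
Max job total = 14
Lower bound = max(21, 14) = 21

21


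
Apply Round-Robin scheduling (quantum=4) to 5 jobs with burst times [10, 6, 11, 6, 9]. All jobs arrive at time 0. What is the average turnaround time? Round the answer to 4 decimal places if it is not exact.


Time quantum = 4
Execution trace:
  J1 runs 4 units, time = 4
  J2 runs 4 units, time = 8
  J3 runs 4 units, time = 12
  J4 runs 4 units, time = 16
  J5 runs 4 units, time = 20
  J1 runs 4 units, time = 24
  J2 runs 2 units, time = 26
  J3 runs 4 units, time = 30
  J4 runs 2 units, time = 32
  J5 runs 4 units, time = 36
  J1 runs 2 units, time = 38
  J3 runs 3 units, time = 41
  J5 runs 1 units, time = 42
Finish times: [38, 26, 41, 32, 42]
Average turnaround = 179/5 = 35.8

35.8


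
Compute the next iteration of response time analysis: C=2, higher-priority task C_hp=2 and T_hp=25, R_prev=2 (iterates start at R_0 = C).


R_next = C + ceil(R_prev / T_hp) * C_hp
ceil(2 / 25) = ceil(0.08) = 1
Interference = 1 * 2 = 2
R_next = 2 + 2 = 4

4


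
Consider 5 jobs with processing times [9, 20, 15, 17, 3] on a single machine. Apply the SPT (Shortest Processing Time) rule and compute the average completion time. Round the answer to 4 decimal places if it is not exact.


Sort jobs by processing time (SPT order): [3, 9, 15, 17, 20]
Compute completion times sequentially:
  Job 1: processing = 3, completes at 3
  Job 2: processing = 9, completes at 12
  Job 3: processing = 15, completes at 27
  Job 4: processing = 17, completes at 44
  Job 5: processing = 20, completes at 64
Sum of completion times = 150
Average completion time = 150/5 = 30.0

30.0


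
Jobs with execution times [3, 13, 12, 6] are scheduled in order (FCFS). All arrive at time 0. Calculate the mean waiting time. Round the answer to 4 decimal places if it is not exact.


FCFS order (as given): [3, 13, 12, 6]
Waiting times:
  Job 1: wait = 0
  Job 2: wait = 3
  Job 3: wait = 16
  Job 4: wait = 28
Sum of waiting times = 47
Average waiting time = 47/4 = 11.75

11.75


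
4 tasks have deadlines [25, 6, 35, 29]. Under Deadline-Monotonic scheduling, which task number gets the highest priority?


Sort tasks by relative deadline (ascending):
  Task 2: deadline = 6
  Task 1: deadline = 25
  Task 4: deadline = 29
  Task 3: deadline = 35
Priority order (highest first): [2, 1, 4, 3]
Highest priority task = 2

2


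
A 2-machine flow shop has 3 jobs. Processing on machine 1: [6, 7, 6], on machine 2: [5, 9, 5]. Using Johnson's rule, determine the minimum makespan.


Apply Johnson's rule:
  Group 1 (a <= b): [(2, 7, 9)]
  Group 2 (a > b): [(1, 6, 5), (3, 6, 5)]
Optimal job order: [2, 1, 3]
Schedule:
  Job 2: M1 done at 7, M2 done at 16
  Job 1: M1 done at 13, M2 done at 21
  Job 3: M1 done at 19, M2 done at 26
Makespan = 26

26


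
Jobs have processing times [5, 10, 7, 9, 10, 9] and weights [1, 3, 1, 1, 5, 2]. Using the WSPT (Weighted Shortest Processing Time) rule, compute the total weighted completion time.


Compute p/w ratios and sort ascending (WSPT): [(10, 5), (10, 3), (9, 2), (5, 1), (7, 1), (9, 1)]
Compute weighted completion times:
  Job (p=10,w=5): C=10, w*C=5*10=50
  Job (p=10,w=3): C=20, w*C=3*20=60
  Job (p=9,w=2): C=29, w*C=2*29=58
  Job (p=5,w=1): C=34, w*C=1*34=34
  Job (p=7,w=1): C=41, w*C=1*41=41
  Job (p=9,w=1): C=50, w*C=1*50=50
Total weighted completion time = 293

293


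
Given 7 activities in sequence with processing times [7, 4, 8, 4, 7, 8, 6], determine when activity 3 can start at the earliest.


Activity 3 starts after activities 1 through 2 complete.
Predecessor durations: [7, 4]
ES = 7 + 4 = 11

11


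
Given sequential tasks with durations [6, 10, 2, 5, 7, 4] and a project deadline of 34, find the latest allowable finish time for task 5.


LF(activity 5) = deadline - sum of successor durations
Successors: activities 6 through 6 with durations [4]
Sum of successor durations = 4
LF = 34 - 4 = 30

30


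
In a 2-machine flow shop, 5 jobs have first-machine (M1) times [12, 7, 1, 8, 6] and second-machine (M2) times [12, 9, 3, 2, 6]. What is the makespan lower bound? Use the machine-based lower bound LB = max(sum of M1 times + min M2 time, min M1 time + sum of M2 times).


LB1 = sum(M1 times) + min(M2 times) = 34 + 2 = 36
LB2 = min(M1 times) + sum(M2 times) = 1 + 32 = 33
Lower bound = max(LB1, LB2) = max(36, 33) = 36

36


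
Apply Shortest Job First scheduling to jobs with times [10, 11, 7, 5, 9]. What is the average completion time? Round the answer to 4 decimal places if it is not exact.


SJF order (ascending): [5, 7, 9, 10, 11]
Completion times:
  Job 1: burst=5, C=5
  Job 2: burst=7, C=12
  Job 3: burst=9, C=21
  Job 4: burst=10, C=31
  Job 5: burst=11, C=42
Average completion = 111/5 = 22.2

22.2


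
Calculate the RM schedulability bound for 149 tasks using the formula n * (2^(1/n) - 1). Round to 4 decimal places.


Compute 2^(1/149) = 1.0046628318
Subtract 1: 1.0046628318 - 1 = 0.0046628318
Multiply by n: 149 * 0.0046628318 = 0.6947619382
Round to 4 dp: 0.6948

0.6948


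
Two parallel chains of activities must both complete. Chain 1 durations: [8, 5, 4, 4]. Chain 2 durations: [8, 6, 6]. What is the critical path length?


Path A total = 8 + 5 + 4 + 4 = 21
Path B total = 8 + 6 + 6 = 20
Critical path = longest path = max(21, 20) = 21

21


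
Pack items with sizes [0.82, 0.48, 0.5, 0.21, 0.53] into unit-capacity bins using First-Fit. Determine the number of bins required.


Place items sequentially using First-Fit:
  Item 0.82 -> new Bin 1
  Item 0.48 -> new Bin 2
  Item 0.5 -> Bin 2 (now 0.98)
  Item 0.21 -> new Bin 3
  Item 0.53 -> Bin 3 (now 0.74)
Total bins used = 3

3


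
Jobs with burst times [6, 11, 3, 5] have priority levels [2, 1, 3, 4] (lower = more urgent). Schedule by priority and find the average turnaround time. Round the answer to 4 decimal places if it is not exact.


Sort by priority (ascending = highest first):
Order: [(1, 11), (2, 6), (3, 3), (4, 5)]
Completion times:
  Priority 1, burst=11, C=11
  Priority 2, burst=6, C=17
  Priority 3, burst=3, C=20
  Priority 4, burst=5, C=25
Average turnaround = 73/4 = 18.25

18.25


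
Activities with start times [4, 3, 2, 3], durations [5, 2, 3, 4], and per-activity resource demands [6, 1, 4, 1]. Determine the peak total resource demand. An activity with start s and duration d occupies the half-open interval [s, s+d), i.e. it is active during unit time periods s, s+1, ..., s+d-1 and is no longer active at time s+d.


Each activity i is active on [start_i, start_i + duration_i).
Compute total resource usage per time slot:
  t=0: active resources = [], total = 0
  t=1: active resources = [], total = 0
  t=2: active resources = [4], total = 4
  t=3: active resources = [1, 4, 1], total = 6
  t=4: active resources = [6, 1, 4, 1], total = 12
  t=5: active resources = [6, 1], total = 7
  t=6: active resources = [6, 1], total = 7
  t=7: active resources = [6], total = 6
  t=8: active resources = [6], total = 6
Peak resource demand = 12

12


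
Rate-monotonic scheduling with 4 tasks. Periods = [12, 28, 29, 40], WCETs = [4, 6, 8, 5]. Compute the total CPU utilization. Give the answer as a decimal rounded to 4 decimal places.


Compute individual utilizations (exact fractions):
  Task 1: C/T = 4/12 = 1/3 (approx. 0.3333)
  Task 2: C/T = 6/28 = 3/14 (approx. 0.2143)
  Task 3: C/T = 8/29 (approx. 0.2759)
  Task 4: C/T = 5/40 = 1/8 (approx. 0.125)
Total utilization U = 1/3 + 3/14 + 8/29 + 1/8 = 4621/4872
Rounded to 4 decimal places: U = 0.9485
RM (Liu & Layland) bound for 4 tasks = 0.756828; compare with U = 4621/4872 (approx. 0.948481)
bound < U <= 1, so the RM sufficient condition is not met (inconclusive; an exact test such as response-time analysis is needed).

0.9485


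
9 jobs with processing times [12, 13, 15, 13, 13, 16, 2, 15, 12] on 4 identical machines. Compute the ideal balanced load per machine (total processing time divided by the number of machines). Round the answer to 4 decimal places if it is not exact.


Total processing time = 12 + 13 + 15 + 13 + 13 + 16 + 2 + 15 + 12 = 111
Number of machines = 4
Ideal balanced load = 111 / 4 = 27.75

27.75


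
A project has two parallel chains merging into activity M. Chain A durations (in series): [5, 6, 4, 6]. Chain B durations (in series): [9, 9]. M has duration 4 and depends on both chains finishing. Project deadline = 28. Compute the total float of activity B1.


Forward pass: ES(B1) = sum of predecessors on chain B = 0
EF = ES + duration = 0 + 9 = 9
Backward pass: LF(M) = deadline = 28; LS(M) = 28 - 4 = 24
LF(B1) = LS(M) - sum(successors on chain B) = 24 - 9 = 15
LS = LF - duration = 15 - 9 = 6
Total float = LS - ES = 6 - 0 = 6

6


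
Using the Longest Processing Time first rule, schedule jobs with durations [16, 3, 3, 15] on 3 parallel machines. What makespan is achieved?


Sort jobs in decreasing order (LPT): [16, 15, 3, 3]
Assign each job to the least loaded machine:
  Machine 1: jobs [16], load = 16
  Machine 2: jobs [15], load = 15
  Machine 3: jobs [3, 3], load = 6
Makespan = max load = 16

16


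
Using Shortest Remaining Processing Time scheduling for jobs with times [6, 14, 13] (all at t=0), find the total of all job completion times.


Since all jobs arrive at t=0, SRPT equals SPT ordering.
SPT order: [6, 13, 14]
Completion times:
  Job 1: p=6, C=6
  Job 2: p=13, C=19
  Job 3: p=14, C=33
Total completion time = 6 + 19 + 33 = 58

58
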